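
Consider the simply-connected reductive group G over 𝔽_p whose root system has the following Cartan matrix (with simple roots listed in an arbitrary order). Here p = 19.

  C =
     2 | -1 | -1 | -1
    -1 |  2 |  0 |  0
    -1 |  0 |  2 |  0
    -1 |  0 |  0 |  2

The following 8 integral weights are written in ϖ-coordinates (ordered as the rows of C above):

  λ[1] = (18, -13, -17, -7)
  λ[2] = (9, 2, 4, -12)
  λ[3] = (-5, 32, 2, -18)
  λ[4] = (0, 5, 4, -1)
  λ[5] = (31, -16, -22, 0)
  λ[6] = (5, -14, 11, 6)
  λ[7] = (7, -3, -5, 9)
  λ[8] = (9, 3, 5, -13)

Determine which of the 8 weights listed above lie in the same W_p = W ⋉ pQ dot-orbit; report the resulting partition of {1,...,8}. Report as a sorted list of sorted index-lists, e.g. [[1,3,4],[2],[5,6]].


Cartan matrix: type D_4 (|W|=192); un-permuting the 4 rows.

Alcove-folded reps (p=19, 8 weights, presented ϖ-order):

    λ_1 → (3, 3, 1, 9)
    λ_2 → (1, 2, 4, 10)
    λ_3 → (1, 2, 4, 10)
    λ_4 → (1, 6, 5, 0)
    λ_5 → (1, 2, 4, 10)
    λ_6 → (1, 6, 5, 0)
    λ_7 → (1, 2, 4, 10)
    λ_8 → (1, 2, 4, 10)

Linkage partition of the 8 weights (3 classes, p=19):

[[1], [2, 3, 5, 7, 8], [4, 6]]


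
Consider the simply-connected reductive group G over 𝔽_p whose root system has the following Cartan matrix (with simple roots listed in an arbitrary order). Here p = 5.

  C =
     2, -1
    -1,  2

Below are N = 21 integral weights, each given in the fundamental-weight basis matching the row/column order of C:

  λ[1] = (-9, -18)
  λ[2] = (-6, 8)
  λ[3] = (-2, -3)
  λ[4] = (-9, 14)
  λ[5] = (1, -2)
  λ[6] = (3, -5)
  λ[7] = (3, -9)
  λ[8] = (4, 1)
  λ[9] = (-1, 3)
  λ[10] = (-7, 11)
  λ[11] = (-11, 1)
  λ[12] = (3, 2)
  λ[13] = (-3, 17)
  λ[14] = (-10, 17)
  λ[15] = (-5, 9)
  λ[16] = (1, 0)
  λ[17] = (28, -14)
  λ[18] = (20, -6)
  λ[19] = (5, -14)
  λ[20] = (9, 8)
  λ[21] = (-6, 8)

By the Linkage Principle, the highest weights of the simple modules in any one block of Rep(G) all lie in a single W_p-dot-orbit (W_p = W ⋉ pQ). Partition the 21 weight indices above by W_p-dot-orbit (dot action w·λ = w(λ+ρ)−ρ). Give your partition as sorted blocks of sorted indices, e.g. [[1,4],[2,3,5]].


C ↔ A_2 under row/col permutation; |W(A_2)| = 6.

W_5-reps of the 21 weights in Ā_5 (same 2-coord order as C):

  λ_1 → (3, 0)
  λ_2 → (1, 0)
  λ_3 → (2, 1)
  λ_4 → (3, 2)
  λ_5 → (1, 1)
  λ_6 → (0, 4)
  λ_7 → (1, 1)
  λ_8 → (3, 0)
  λ_9 → (0, 4)
  λ_10 → (1, 1)
  λ_11 → (3, 0)
  λ_12 → (2, 1)
  λ_13 → (2, 1)
  λ_14 → (1, 1)
  λ_15 → (1, 0)
  λ_16 → (2, 1)
  λ_17 → (1, 1)
  λ_18 → (0, 4)
  λ_19 → (2, 1)
  λ_20 → (1, 0)
  λ_21 → (1, 0)

These 21 weights hit 6 W_5-dot-orbits; sizes (3, 4, 5, 1, 5, 3):

[[1, 8, 11], [2, 15, 20, 21], [3, 12, 13, 16, 19], [4], [5, 7, 10, 14, 17], [6, 9, 18]]


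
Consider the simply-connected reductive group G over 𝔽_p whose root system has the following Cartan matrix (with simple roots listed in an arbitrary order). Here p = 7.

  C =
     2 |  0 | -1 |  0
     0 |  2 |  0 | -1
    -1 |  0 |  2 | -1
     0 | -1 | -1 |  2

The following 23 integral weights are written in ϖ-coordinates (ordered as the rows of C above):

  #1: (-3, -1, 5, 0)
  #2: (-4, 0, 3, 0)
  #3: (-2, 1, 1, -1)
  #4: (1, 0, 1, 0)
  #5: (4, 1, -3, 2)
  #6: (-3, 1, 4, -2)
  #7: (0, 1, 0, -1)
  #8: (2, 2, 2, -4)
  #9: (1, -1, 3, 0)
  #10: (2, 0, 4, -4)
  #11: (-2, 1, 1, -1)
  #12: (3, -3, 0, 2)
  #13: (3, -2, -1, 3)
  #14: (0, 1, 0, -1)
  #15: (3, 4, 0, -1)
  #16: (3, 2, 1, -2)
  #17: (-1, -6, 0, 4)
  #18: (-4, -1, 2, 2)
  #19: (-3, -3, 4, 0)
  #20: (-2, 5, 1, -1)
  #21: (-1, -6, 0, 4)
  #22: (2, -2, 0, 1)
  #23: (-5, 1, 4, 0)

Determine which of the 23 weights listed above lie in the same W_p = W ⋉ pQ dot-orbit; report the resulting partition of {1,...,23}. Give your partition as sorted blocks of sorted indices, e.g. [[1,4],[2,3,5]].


A_4 Cartan matrix, 4 simple roots permuted; ρ=(1,1,1,1).

λ_j+ρ reflected into Ā_7 (⟨·,θ^∨⟩≤7); 4-tuples as given:

  [1] (2, 0, 4, 1)
  [2] (3, 1, 1, 1)
  [3] (1, 2, 1, 0)
  [4] (2, 1, 2, 1)
  [5] (2, 1, 2, 1)
  [6] (2, 1, 2, 1)
  [7] (1, 2, 1, 0)
  [8] (3, 0, 0, 3)
  [9] (2, 0, 4, 1)
  [10] (2, 1, 2, 1)
  [11] (1, 2, 1, 0)
  [12] (3, 1, 1, 1)
  [13] (3, 0, 0, 3)
  [14] (1, 2, 1, 0)
  [15] (1, 2, 1, 0)
  [16] (3, 1, 1, 1)
  [17] (0, 5, 1, 0)
  [18] (3, 0, 0, 3)
  [19] (2, 1, 2, 1)
  [20] (0, 5, 1, 0)
  [21] (0, 5, 1, 0)
  [22] (3, 1, 1, 1)
  [23] (3, 1, 1, 1)

The 23 indices split into 6 linkage classes (same alcove rep ⇔ same W_7-dot-orbit):

[[1, 9], [2, 12, 16, 22, 23], [3, 7, 11, 14, 15], [4, 5, 6, 10, 19], [8, 13, 18], [17, 20, 21]]


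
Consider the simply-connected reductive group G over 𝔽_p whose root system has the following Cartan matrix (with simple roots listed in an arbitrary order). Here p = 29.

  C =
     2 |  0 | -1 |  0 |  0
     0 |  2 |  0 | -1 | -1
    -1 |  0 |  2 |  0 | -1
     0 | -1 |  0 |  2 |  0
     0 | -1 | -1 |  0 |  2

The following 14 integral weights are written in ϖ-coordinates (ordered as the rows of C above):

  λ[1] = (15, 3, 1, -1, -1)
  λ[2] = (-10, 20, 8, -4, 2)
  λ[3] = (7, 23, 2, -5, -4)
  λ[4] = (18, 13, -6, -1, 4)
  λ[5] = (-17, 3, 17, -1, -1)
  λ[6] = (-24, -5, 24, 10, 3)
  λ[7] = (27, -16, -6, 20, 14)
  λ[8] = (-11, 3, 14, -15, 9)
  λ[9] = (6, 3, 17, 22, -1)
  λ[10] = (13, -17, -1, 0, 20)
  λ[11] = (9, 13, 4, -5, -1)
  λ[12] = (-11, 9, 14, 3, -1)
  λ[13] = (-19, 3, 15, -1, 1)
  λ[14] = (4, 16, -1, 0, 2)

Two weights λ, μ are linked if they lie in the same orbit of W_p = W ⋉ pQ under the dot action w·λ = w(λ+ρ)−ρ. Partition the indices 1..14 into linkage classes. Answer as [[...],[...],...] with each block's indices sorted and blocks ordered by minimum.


A_5 Cartan matrix, 5 simple roots permuted; ρ=(1,1,1,1,1).

Alcove-folded reps (p=29, 14 weights, presented ϖ-order):

  λ_1 → (16, 4, 2, 0, 0)
  λ_2 → (5, 17, 0, 1, 3)
  λ_3 → (5, 17, 0, 1, 3)
  λ_4 → (10, 10, 5, 4, 0)
  λ_5 → (16, 4, 2, 0, 0)
  λ_6 → (16, 4, 2, 0, 0)
  λ_7 → (8, 1, 0, 9, 5)
  λ_8 → (10, 10, 5, 4, 0)
  λ_9 → (16, 4, 2, 0, 0)
  λ_10 → (8, 1, 0, 9, 5)
  λ_11 → (10, 10, 5, 4, 0)
  λ_12 → (10, 10, 5, 4, 0)
  λ_13 → (16, 4, 2, 0, 0)
  λ_14 → (5, 17, 0, 1, 3)

The 14 indices split into 4 linkage classes (same alcove rep ⇔ same W_29-dot-orbit):

[[1, 5, 6, 9, 13], [2, 3, 14], [4, 8, 11, 12], [7, 10]]


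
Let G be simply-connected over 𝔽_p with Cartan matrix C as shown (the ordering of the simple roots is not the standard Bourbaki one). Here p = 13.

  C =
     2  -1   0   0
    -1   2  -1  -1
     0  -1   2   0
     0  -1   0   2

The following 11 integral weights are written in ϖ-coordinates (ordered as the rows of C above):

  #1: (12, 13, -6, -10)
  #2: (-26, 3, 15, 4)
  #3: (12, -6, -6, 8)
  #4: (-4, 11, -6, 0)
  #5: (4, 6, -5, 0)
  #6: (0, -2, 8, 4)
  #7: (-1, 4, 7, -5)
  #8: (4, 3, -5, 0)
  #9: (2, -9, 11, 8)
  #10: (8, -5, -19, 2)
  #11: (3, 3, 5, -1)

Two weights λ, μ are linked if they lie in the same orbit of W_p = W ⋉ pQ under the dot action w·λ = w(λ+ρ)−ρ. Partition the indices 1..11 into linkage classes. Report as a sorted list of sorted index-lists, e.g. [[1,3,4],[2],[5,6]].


C ↔ D_4 under row/col permutation; |W(D_4)| = 192.

Alcove-folded reps (p=13, 11 weights, presented ϖ-order):

  [1] (0, 0, 8, 4) · [2] (5, 0, 4, 1) · [3] (3, 0, 5, 1) · [4] (3, 0, 5, 1) · [5] (5, 0, 4, 1) · [6] (0, 0, 8, 4) · [7] (0, 0, 8, 4) · [8] (5, 0, 4, 1) · [9] (5, 0, 4, 1) · [10] (5, 0, 4, 1) · [11] (3, 0, 5, 1)

Linkage partition of the 11 weights (3 classes, p=13):

[[1, 6, 7], [2, 5, 8, 9, 10], [3, 4, 11]]


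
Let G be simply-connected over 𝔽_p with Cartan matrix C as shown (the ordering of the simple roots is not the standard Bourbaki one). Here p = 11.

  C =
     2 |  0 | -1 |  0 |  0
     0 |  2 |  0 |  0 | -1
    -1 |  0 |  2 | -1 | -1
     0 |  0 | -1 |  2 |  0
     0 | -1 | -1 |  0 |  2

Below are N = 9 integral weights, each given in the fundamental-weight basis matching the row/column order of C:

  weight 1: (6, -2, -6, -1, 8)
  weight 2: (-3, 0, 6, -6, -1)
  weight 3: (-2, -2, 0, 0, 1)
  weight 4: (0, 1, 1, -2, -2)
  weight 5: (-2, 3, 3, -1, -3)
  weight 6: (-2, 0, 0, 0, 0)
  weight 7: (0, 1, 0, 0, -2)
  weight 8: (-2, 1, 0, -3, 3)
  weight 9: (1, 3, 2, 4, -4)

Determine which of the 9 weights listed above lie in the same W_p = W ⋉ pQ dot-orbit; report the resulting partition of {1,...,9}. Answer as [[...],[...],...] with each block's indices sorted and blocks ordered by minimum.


Dynkin diagram of C (from the 8 off-diagonal −1 entries): D_5.

Each λ_j+ρ reduced to Ā_11; 5-tuples below use C's row order:

    λ_1+ρ ↦ (2, 1, 0, 5, 0)
    λ_2+ρ ↦ (2, 1, 0, 5, 0)
    λ_3+ρ ↦ (1, 1, 0, 1, 1)
    λ_4+ρ ↦ (1, 1, 0, 1, 1)
    λ_5+ρ ↦ (1, 2, 1, 0, 2)
    λ_6+ρ ↦ (1, 1, 0, 1, 1)
    λ_7+ρ ↦ (1, 1, 0, 1, 1)
    λ_8+ρ ↦ (1, 2, 1, 0, 2)
    λ_9+ρ ↦ (2, 1, 0, 5, 0)

Linkage partition of the 9 weights (3 classes, p=11):

[[1, 2, 9], [3, 4, 6, 7], [5, 8]]


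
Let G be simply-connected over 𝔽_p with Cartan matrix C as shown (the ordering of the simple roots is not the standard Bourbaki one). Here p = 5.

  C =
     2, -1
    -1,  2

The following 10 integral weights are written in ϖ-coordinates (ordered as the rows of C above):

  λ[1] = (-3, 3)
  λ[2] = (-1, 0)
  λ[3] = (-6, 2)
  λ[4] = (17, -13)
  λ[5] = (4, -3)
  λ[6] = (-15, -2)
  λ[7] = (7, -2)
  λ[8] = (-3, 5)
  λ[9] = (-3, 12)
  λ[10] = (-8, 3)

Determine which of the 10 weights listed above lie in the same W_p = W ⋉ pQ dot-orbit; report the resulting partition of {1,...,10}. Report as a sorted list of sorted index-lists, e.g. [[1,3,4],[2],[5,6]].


A_2 Cartan matrix, 2 simple roots permuted; ρ=(1,1).

W_5-reps of the 10 weights in Ā_5 (same 2-coord order as C):

  λ_1 → (2, 2) · λ_2 → (0, 1) · λ_3 → (3, 2) · λ_4 → (2, 2) · λ_5 → (3, 2) · λ_6 → (0, 1) · λ_7 → (2, 2) · λ_8 → (1, 3) · λ_9 → (2, 2) · λ_10 → (2, 1)

Grouping the 10 weights by Ā_5-representative: 5 linkage classes.

[[1, 4, 7, 9], [2, 6], [3, 5], [8], [10]]


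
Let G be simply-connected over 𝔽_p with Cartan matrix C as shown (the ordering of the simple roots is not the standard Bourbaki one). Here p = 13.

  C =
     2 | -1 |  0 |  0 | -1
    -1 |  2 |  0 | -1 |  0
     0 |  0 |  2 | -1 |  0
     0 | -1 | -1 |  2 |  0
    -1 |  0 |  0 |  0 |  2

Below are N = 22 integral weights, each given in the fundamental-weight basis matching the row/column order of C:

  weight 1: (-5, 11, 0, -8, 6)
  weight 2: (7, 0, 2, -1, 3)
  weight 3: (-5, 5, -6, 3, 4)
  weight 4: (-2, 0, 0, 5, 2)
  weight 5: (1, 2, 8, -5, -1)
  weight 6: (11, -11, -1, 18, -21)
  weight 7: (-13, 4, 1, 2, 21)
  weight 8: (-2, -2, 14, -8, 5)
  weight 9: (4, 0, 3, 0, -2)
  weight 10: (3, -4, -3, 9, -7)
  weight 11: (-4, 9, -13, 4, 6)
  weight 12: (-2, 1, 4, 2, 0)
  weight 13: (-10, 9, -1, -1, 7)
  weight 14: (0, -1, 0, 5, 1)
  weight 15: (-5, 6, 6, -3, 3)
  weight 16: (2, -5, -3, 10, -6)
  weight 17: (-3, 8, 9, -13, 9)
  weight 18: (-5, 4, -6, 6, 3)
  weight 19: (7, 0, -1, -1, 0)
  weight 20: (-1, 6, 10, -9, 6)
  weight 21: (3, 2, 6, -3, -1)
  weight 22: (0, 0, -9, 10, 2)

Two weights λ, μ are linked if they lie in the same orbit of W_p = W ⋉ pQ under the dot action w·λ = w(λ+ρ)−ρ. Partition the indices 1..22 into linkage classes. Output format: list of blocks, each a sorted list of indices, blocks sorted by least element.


C ↔ A_5 under row/col permutation; |W(A_5)| = 720.

Alcove-folded reps (p=13, 22 weights, presented ϖ-order):

  [1] (4, 1, 4, 1, 1) · [2] (8, 1, 0, 0, 1) · [3] (4, 1, 4, 1, 1) · [4] (1, 0, 1, 6, 2) · [5] (1, 1, 5, 3, 0) · [6] (4, 1, 5, 2, 0) · [7] (3, 2, 2, 3, 1) · [8] (4, 1, 4, 1, 1) · [9] (4, 1, 4, 1, 1) · [10] (3, 2, 2, 3, 1) · [11] (1, 0, 1, 6, 2) · [12] (1, 1, 5, 3, 0) · [13] (8, 1, 0, 0, 1) · [14] (1, 0, 1, 6, 2) · [15] (4, 1, 5, 2, 0) · [16] (3, 2, 2, 3, 1) · [17] (3, 2, 2, 3, 1) · [18] (4, 1, 5, 2, 0) · [19] (8, 1, 0, 0, 1) · [20] (1, 0, 1, 6, 2) · [21] (4, 1, 5, 2, 0) · [22] (1, 1, 5, 3, 0)

6 distinct reps among the 22 weights ⇒ 6 W_13-linkage classes:

[[1, 3, 8, 9], [2, 13, 19], [4, 11, 14, 20], [5, 12, 22], [6, 15, 18, 21], [7, 10, 16, 17]]


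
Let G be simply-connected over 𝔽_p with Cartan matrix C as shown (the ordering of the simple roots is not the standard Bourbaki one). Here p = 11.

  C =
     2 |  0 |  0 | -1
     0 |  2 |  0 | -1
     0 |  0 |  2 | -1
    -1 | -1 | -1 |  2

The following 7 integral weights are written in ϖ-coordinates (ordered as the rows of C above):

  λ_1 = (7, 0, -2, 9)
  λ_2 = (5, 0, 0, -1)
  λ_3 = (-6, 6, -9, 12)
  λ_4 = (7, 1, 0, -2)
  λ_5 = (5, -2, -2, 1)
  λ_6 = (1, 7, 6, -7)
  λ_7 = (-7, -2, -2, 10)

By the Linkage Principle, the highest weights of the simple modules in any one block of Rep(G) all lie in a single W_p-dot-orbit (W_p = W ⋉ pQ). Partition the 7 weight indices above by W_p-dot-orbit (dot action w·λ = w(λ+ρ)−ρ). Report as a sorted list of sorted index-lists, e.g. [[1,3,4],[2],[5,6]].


Type D_4, rank 4, |W|=192; reorder rows/cols to standard.

Ā_11 reps of the 7 weights (D_4, coords as presented):

  λ_1+ρ ↦ (6, 1, 1, 0)
  λ_2+ρ ↦ (6, 1, 1, 0)
  λ_3+ρ ↦ (4, 2, 1, 2)
  λ_4+ρ ↦ (7, 1, 0, 1)
  λ_5+ρ ↦ (6, 1, 1, 0)
  λ_6+ρ ↦ (4, 2, 1, 2)
  λ_7+ρ ↦ (6, 1, 1, 0)

3 distinct reps among the 7 weights ⇒ 3 W_11-linkage classes:

[[1, 2, 5, 7], [3, 6], [4]]


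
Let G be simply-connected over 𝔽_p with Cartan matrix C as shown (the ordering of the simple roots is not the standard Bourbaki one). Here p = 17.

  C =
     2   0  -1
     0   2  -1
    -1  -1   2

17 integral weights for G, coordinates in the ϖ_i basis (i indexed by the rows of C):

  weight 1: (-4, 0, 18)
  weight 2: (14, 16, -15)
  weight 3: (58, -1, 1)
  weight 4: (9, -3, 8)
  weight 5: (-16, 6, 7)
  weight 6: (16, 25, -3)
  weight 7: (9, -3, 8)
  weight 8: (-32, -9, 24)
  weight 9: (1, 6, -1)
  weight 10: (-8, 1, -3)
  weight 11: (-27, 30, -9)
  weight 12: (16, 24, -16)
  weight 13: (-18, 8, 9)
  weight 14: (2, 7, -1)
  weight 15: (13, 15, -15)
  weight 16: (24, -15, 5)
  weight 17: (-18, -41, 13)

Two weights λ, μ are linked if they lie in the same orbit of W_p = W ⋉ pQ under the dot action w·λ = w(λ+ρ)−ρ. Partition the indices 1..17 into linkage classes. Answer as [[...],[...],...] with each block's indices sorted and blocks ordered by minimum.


A_3 Cartan matrix, 3 simple roots permuted; ρ=(1,1,1).

Ā_17 reps of the 17 weights (A_3, coords as presented):

  λ_1+ρ ↦ (0, 2, 14) · λ_2+ρ ↦ (0, 2, 14) · λ_3+ρ ↦ (2, 7, 0) · λ_4+ρ ↦ (8, 0, 7) · λ_5+ρ ↦ (8, 0, 7) · λ_6+ρ ↦ (2, 7, 0) · λ_7+ρ ↦ (8, 0, 7) · λ_8+ρ ↦ (3, 8, 0) · λ_9+ρ ↦ (2, 7, 0) · λ_10+ρ ↦ (2, 7, 0) · λ_11+ρ ↦ (3, 8, 0) · λ_12+ρ ↦ (8, 0, 7) · λ_13+ρ ↦ (8, 0, 7) · λ_14+ρ ↦ (3, 8, 0) · λ_15+ρ ↦ (0, 2, 14) · λ_16+ρ ↦ (3, 8, 0) · λ_17+ρ ↦ (3, 8, 0)

Partition of {1..17} into 4 W_17-dot-orbits:

[[1, 2, 15], [3, 6, 9, 10], [4, 5, 7, 12, 13], [8, 11, 14, 16, 17]]


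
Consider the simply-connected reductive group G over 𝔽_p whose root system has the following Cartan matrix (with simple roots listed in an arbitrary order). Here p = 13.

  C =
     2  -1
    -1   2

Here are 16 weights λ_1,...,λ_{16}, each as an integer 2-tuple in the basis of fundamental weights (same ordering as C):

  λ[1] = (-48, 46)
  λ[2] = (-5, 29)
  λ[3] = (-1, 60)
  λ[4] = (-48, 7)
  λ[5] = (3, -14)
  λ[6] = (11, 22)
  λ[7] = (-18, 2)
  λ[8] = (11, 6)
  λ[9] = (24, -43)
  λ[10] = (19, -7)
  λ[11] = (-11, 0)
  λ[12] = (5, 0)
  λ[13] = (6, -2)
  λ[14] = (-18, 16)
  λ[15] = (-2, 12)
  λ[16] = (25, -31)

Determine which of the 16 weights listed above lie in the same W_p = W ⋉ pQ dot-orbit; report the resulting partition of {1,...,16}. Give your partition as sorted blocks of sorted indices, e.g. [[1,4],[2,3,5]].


Root system A_2: the 2×2 matrix C matches after relabeling.

Alcove-folded reps (p=13, 16 weights, presented ϖ-order):

  1: (8, 0) · 2: (9, 4) · 3: (9, 4) · 4: (8, 0) · 5: (9, 4) · 6: (1, 9) · 7: (1, 9) · 8: (6, 1) · 9: (1, 9) · 10: (6, 1) · 11: (1, 9) · 12: (6, 1) · 13: (6, 1) · 14: (9, 4) · 15: (1, 12) · 16: (9, 4)

Partition of {1..16} into 5 W_13-dot-orbits:

[[1, 4], [2, 3, 5, 14, 16], [6, 7, 9, 11], [8, 10, 12, 13], [15]]


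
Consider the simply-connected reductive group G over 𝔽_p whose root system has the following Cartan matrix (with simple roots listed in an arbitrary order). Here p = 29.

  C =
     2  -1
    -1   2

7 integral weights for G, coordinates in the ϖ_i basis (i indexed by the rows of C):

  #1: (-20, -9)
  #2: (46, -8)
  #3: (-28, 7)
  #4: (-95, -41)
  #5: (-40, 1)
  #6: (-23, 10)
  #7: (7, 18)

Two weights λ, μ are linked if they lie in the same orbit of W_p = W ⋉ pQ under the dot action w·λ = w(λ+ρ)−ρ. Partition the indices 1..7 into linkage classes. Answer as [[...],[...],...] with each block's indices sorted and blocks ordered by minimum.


Type A_2, rank 2, |W|=6; reorder rows/cols to standard.

Folding the 7 weights λ_j+ρ into Ā_29 (reps in the given 2-coord order):

  [1] (8, 19) · [2] (11, 11) · [3] (8, 19) · [4] (11, 11) · [5] (8, 19) · [6] (11, 11) · [7] (8, 19)

Partition of {1..7} into 2 W_29-dot-orbits:

[[1, 3, 5, 7], [2, 4, 6]]


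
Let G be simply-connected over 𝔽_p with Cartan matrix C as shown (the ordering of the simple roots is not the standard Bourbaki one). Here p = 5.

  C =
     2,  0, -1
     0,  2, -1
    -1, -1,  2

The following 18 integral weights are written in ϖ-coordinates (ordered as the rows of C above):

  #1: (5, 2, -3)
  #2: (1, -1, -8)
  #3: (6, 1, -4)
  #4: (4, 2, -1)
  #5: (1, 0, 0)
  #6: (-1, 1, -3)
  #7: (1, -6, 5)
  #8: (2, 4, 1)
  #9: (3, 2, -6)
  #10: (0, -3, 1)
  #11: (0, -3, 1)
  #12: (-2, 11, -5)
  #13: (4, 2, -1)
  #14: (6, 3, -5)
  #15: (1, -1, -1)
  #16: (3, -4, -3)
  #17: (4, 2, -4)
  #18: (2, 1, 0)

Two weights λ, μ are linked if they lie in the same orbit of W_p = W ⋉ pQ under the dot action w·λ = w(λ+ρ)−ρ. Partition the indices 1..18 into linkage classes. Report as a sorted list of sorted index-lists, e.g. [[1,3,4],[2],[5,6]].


Type A_3, rank 3, |W|=24; reorder rows/cols to standard.

W_5-reps of the 18 weights in Ā_5 (same 3-coord order as C):

  λ_1+ρ ↦ (2, 1, 1) · λ_2+ρ ↦ (2, 0, 3) · λ_3+ρ ↦ (2, 1, 1) · λ_4+ρ ↦ (2, 0, 0) · λ_5+ρ ↦ (2, 1, 1) · λ_6+ρ ↦ (2, 0, 0) · λ_7+ρ ↦ (1, 2, 0) · λ_8+ρ ↦ (2, 0, 0) · λ_9+ρ ↦ (1, 2, 2) · λ_10+ρ ↦ (1, 2, 0) · λ_11+ρ ↦ (1, 2, 0) · λ_12+ρ ↦ (1, 2, 0) · λ_13+ρ ↦ (2, 0, 0) · λ_14+ρ ↦ (1, 2, 2) · λ_15+ρ ↦ (2, 0, 0) · λ_16+ρ ↦ (1, 2, 2) · λ_17+ρ ↦ (2, 0, 3) · λ_18+ρ ↦ (2, 1, 1)

The 18 indices split into 5 linkage classes (same alcove rep ⇔ same W_5-dot-orbit):

[[1, 3, 5, 18], [2, 17], [4, 6, 8, 13, 15], [7, 10, 11, 12], [9, 14, 16]]


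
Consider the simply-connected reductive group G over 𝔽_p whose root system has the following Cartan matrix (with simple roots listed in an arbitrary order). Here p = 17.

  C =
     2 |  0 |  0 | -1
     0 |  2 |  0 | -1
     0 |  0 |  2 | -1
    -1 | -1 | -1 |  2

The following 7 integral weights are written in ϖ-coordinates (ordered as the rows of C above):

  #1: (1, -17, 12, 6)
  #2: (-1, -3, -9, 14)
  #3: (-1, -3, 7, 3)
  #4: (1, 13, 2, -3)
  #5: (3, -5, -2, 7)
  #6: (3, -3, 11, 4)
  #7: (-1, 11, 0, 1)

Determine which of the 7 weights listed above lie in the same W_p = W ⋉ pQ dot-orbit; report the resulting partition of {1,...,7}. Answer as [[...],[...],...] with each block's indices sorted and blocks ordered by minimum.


Dynkin diagram of C (from the 6 off-diagonal −1 entries): D_4.

Ā_17 reps of the 7 weights (D_4, coords as presented):

  λ_1+ρ ↦ (4, 4, 1, 3);  λ_2+ρ ↦ (0, 2, 8, 2);  λ_3+ρ ↦ (0, 2, 8, 2);  λ_4+ρ ↦ (0, 12, 1, 2);  λ_5+ρ ↦ (4, 4, 1, 3);  λ_6+ρ ↦ (0, 2, 8, 2);  λ_7+ρ ↦ (0, 12, 1, 2)

Partition of {1..7} into 3 W_17-dot-orbits:

[[1, 5], [2, 3, 6], [4, 7]]


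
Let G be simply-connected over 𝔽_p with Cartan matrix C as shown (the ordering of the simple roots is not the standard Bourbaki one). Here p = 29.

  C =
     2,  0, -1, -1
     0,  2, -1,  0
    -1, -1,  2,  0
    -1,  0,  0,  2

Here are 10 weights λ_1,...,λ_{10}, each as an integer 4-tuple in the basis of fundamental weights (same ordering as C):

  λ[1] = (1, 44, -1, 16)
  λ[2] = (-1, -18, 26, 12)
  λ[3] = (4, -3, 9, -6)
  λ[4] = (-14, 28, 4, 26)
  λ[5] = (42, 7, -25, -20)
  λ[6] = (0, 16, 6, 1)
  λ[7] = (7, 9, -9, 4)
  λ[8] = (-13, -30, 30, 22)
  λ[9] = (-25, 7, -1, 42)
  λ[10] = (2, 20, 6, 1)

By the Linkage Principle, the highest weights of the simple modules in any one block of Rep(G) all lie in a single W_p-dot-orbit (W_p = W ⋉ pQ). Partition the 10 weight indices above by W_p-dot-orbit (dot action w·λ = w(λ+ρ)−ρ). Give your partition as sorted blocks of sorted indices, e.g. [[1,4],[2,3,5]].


Type A_4, rank 4, |W|=120; reorder rows/cols to standard.

Folding the 10 weights λ_j+ρ into Ā_29 (reps in the given 4-coord order):

  λ_1+ρ ↦ (0, 6, 10, 2)
  λ_2+ρ ↦ (0, 6, 10, 2)
  λ_3+ρ ↦ (0, 2, 8, 5)
  λ_4+ρ ↦ (0, 2, 8, 5)
  λ_5+ρ ↦ (0, 2, 8, 5)
  λ_6+ρ ↦ (1, 17, 7, 2)
  λ_7+ρ ↦ (0, 2, 8, 5)
  λ_8+ρ ↦ (0, 6, 10, 2)
  λ_9+ρ ↦ (0, 2, 8, 5)
  λ_10+ρ ↦ (1, 17, 7, 2)

Grouping the 10 weights by Ā_29-representative: 3 linkage classes.

[[1, 2, 8], [3, 4, 5, 7, 9], [6, 10]]


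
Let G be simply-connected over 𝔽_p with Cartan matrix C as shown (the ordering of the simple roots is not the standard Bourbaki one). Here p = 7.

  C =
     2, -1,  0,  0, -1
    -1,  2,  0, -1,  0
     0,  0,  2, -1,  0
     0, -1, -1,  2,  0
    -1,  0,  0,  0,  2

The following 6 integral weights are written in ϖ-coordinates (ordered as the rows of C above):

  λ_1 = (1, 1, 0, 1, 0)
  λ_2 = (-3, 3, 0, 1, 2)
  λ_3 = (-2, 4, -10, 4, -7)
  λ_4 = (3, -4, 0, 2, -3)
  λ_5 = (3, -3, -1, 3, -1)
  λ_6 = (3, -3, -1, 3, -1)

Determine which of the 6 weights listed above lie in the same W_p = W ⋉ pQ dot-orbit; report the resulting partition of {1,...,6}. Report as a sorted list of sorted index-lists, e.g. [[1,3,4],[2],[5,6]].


C ↔ A_5 under row/col permutation; |W(A_5)| = 720.

Ā_7 reps of the 6 weights (A_5, coords as presented):

    1: (2, 2, 0, 2, 0)
    2: (2, 2, 0, 2, 0)
    3: (2, 2, 0, 2, 0)
    4: (1, 2, 1, 0, 1)
    5: (2, 2, 0, 2, 0)
    6: (2, 2, 0, 2, 0)

These 6 weights hit 2 W_7-dot-orbits; sizes (5, 1):

[[1, 2, 3, 5, 6], [4]]


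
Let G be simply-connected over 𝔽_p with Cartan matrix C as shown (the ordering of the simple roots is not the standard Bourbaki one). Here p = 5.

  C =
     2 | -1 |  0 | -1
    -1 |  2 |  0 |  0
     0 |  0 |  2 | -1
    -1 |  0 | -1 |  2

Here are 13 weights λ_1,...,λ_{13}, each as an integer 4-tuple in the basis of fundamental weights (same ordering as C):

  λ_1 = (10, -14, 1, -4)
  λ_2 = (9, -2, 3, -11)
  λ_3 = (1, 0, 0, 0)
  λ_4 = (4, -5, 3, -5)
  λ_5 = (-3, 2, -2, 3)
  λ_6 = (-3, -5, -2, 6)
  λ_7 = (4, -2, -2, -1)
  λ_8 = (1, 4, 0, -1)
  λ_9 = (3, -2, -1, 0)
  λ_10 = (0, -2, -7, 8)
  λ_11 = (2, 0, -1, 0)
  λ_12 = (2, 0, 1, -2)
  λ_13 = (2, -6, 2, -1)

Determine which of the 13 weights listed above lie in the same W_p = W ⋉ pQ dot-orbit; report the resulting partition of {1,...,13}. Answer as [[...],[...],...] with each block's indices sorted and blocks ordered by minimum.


A_4 Cartan matrix, 4 simple roots permuted; ρ=(1,1,1,1).

W_5-reps of the 13 weights in Ā_5 (same 4-coord order as C):

  1: (0, 2, 0, 2);  2: (3, 1, 0, 1);  3: (2, 1, 1, 1);  4: (3, 1, 0, 1);  5: (2, 1, 1, 1);  6: (3, 0, 0, 1);  7: (3, 1, 0, 1);  8: (0, 2, 0, 2);  9: (3, 1, 0, 1);  10: (3, 0, 0, 1);  11: (3, 1, 0, 1);  12: (2, 1, 1, 1);  13: (0, 2, 0, 2)

Linkage partition of the 13 weights (4 classes, p=5):

[[1, 8, 13], [2, 4, 7, 9, 11], [3, 5, 12], [6, 10]]


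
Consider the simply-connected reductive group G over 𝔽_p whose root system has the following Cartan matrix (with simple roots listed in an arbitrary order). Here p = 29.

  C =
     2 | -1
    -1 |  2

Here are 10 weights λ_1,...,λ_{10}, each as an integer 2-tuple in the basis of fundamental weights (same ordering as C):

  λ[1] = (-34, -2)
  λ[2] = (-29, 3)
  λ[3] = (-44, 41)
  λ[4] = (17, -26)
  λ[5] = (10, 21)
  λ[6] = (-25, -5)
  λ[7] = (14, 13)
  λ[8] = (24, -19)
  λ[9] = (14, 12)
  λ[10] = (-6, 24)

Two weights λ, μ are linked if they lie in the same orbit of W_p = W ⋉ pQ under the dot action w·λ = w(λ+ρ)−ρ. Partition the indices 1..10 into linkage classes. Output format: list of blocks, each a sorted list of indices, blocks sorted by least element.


Dynkin diagram of C (from the 2 off-diagonal −1 entries): A_2.

Folding the 10 weights λ_j+ρ into Ā_29 (reps in the given 2-coord order):

  [1] (4, 24);  [2] (4, 24);  [3] (15, 13);  [4] (7, 18);  [5] (7, 18);  [6] (4, 24);  [7] (15, 14);  [8] (7, 18);  [9] (15, 13);  [10] (5, 20)

Grouping the 10 weights by Ā_29-representative: 5 linkage classes.

[[1, 2, 6], [3, 9], [4, 5, 8], [7], [10]]


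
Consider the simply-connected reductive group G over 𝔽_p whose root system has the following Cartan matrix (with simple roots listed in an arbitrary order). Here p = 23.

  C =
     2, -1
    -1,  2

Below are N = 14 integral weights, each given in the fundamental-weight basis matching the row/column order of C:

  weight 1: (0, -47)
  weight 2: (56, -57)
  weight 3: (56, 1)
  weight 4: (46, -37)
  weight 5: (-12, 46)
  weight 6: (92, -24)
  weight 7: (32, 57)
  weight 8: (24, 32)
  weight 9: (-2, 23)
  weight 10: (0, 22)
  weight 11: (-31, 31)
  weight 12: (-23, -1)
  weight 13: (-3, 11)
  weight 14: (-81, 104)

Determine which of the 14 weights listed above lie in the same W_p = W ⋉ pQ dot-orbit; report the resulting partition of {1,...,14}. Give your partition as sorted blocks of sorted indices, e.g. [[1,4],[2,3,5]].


Cartan matrix: type A_2 (|W|=6); un-permuting the 2 rows.

Ā_23 reps of the 14 weights (A_2, coords as presented):

    [1] (0, 22)
    [2] (12, 1)
    [3] (2, 10)
    [4] (12, 1)
    [5] (12, 1)
    [6] (0, 22)
    [7] (12, 1)
    [8] (2, 10)
    [9] (0, 22)
    [10] (0, 22)
    [11] (14, 7)
    [12] (0, 22)
    [13] (2, 10)
    [14] (2, 10)

The 14 indices split into 4 linkage classes (same alcove rep ⇔ same W_23-dot-orbit):

[[1, 6, 9, 10, 12], [2, 4, 5, 7], [3, 8, 13, 14], [11]]


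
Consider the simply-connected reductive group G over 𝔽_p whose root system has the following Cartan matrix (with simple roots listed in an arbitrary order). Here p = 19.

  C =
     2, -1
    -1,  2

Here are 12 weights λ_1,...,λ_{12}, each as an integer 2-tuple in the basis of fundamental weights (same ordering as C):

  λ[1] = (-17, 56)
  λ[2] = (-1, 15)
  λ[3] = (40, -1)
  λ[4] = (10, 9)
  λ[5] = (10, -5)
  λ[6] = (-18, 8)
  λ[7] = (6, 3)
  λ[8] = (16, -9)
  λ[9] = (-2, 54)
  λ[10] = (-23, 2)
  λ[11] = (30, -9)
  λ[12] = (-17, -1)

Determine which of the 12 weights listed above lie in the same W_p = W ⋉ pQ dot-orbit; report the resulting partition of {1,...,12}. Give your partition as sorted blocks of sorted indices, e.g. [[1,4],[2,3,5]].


Root system A_2: the 2×2 matrix C matches after relabeling.

Ā_19 reps of the 12 weights (A_2, coords as presented):

  λ_1 → (0, 16)
  λ_2 → (0, 16)
  λ_3 → (0, 16)
  λ_4 → (9, 8)
  λ_5 → (7, 4)
  λ_6 → (9, 8)
  λ_7 → (7, 4)
  λ_8 → (9, 8)
  λ_9 → (2, 1)
  λ_10 → (0, 16)
  λ_11 → (7, 4)
  λ_12 → (0, 16)

Grouping the 12 weights by Ā_19-representative: 4 linkage classes.

[[1, 2, 3, 10, 12], [4, 6, 8], [5, 7, 11], [9]]


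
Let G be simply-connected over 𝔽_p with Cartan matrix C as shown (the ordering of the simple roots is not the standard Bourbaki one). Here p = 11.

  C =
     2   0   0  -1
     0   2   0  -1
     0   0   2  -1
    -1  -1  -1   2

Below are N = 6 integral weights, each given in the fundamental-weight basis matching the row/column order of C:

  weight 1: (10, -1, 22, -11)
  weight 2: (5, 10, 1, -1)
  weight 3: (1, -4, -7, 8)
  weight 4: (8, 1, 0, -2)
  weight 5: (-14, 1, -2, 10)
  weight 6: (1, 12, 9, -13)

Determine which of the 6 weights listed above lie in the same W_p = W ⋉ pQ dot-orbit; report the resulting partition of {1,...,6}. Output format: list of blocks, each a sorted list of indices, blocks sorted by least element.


D_4 Cartan matrix, 4 simple roots permuted; ρ=(1,1,1,1).

Alcove-folded reps (p=11, 6 weights, presented ϖ-order):

    1: (8, 1, 0, 1)
    2: (2, 3, 6, 0)
    3: (2, 3, 6, 0)
    4: (8, 1, 0, 1)
    5: (8, 1, 0, 1)
    6: (8, 1, 0, 1)

These 6 weights hit 2 W_11-dot-orbits; sizes (4, 2):

[[1, 4, 5, 6], [2, 3]]


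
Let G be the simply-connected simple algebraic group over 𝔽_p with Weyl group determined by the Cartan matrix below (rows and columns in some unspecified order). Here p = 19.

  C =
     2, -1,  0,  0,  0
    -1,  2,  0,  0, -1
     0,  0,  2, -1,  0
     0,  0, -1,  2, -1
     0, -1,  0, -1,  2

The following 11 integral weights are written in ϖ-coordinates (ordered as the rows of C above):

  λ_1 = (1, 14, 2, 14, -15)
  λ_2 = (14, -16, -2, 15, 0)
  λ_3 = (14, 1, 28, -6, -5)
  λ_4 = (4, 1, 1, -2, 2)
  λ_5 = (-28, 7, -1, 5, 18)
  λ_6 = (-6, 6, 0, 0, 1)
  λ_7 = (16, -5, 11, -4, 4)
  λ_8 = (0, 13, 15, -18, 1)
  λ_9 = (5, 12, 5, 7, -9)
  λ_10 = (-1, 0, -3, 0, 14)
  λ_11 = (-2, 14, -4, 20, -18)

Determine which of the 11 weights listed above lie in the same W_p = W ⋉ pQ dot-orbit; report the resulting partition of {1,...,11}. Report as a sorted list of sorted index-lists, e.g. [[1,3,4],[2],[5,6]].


Type A_5, rank 5, |W|=720; reorder rows/cols to standard.

Ā_19 reps of the 11 weights (A_5, coords as presented):

    λ_1+ρ ↦ (0, 1, 1, 1, 14)
    λ_2+ρ ↦ (0, 1, 1, 1, 14)
    λ_3+ρ ↦ (5, 2, 1, 1, 2)
    λ_4+ρ ↦ (5, 2, 1, 1, 2)
    λ_5+ρ ↦ (0, 5, 0, 0, 8)
    λ_6+ρ ↦ (5, 2, 1, 1, 2)
    λ_7+ρ ↦ (5, 2, 1, 1, 2)
    λ_8+ρ ↦ (0, 1, 1, 1, 14)
    λ_9+ρ ↦ (0, 5, 0, 0, 8)
    λ_10+ρ ↦ (0, 1, 1, 1, 14)
    λ_11+ρ ↦ (0, 1, 1, 1, 14)

The 11 indices split into 3 linkage classes (same alcove rep ⇔ same W_19-dot-orbit):

[[1, 2, 8, 10, 11], [3, 4, 6, 7], [5, 9]]


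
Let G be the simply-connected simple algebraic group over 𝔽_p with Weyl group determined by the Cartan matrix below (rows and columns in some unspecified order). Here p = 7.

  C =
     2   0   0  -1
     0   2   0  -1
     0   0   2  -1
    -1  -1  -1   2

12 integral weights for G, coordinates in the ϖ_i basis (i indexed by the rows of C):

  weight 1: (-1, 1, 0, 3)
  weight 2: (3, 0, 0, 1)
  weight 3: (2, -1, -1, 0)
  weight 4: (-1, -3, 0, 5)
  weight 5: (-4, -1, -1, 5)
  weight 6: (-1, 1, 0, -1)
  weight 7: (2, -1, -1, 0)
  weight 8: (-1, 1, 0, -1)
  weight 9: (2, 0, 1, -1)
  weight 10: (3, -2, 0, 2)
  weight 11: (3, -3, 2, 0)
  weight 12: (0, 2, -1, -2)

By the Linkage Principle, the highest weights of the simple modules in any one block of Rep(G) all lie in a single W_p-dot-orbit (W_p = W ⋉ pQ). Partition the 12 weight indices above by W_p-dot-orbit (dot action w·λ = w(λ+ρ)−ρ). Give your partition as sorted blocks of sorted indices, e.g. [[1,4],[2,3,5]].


Type D_4, rank 4, |W|=192; reorder rows/cols to standard.

Each λ_j+ρ reduced to Ā_7; 4-tuples below use C's row order:

  λ_1 → (0, 2, 1, 0)
  λ_2 → (3, 0, 0, 1)
  λ_3 → (3, 0, 0, 1)
  λ_4 → (0, 2, 1, 0)
  λ_5 → (3, 0, 0, 1)
  λ_6 → (0, 2, 1, 0)
  λ_7 → (3, 0, 0, 1)
  λ_8 → (0, 2, 1, 0)
  λ_9 → (3, 1, 2, 0)
  λ_10 → (3, 0, 0, 1)
  λ_11 → (3, 1, 2, 0)
  λ_12 → (0, 2, 1, 0)

Linkage partition of the 12 weights (3 classes, p=7):

[[1, 4, 6, 8, 12], [2, 3, 5, 7, 10], [9, 11]]


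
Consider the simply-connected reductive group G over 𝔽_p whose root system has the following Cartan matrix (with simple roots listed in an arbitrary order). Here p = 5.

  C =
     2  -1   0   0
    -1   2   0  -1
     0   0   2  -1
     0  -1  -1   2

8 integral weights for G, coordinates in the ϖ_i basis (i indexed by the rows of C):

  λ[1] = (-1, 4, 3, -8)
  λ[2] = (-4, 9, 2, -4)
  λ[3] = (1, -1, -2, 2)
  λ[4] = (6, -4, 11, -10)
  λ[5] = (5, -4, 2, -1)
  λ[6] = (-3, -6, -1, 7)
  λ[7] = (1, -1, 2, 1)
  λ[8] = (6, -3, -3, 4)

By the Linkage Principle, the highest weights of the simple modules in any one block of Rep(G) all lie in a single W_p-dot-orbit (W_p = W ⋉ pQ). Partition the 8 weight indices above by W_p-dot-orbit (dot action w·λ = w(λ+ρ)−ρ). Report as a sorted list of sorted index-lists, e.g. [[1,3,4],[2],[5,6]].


Type A_4, rank 4, |W|=120; reorder rows/cols to standard.

Alcove-folded reps (p=5, 8 weights, presented ϖ-order):

    1: (0, 0, 1, 2)
    2: (0, 0, 1, 2)
    3: (2, 0, 1, 2)
    4: (2, 0, 1, 2)
    5: (2, 0, 1, 2)
    6: (2, 0, 1, 2)
    7: (0, 0, 1, 2)
    8: (0, 0, 1, 2)

The 8 indices split into 2 linkage classes (same alcove rep ⇔ same W_5-dot-orbit):

[[1, 2, 7, 8], [3, 4, 5, 6]]


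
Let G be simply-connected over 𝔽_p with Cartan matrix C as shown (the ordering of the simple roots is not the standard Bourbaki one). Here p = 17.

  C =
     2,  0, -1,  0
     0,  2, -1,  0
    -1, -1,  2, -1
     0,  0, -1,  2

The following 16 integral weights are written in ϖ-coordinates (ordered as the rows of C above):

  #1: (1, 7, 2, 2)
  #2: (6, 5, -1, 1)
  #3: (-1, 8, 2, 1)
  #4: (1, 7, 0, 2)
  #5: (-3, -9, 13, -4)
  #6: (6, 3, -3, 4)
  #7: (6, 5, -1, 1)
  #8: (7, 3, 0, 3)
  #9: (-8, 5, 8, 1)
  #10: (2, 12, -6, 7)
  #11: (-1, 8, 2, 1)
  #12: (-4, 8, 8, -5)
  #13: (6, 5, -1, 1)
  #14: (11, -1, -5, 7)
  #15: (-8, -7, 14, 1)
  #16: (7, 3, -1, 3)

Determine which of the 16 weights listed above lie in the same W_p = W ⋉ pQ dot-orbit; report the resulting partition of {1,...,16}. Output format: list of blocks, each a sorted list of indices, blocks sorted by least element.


Dynkin diagram of C (from the 6 off-diagonal −1 entries): D_4.

W_17-reps of the 16 weights in Ā_17 (same 4-coord order as C):

  λ_1 → (2, 8, 1, 3)
  λ_2 → (7, 6, 0, 2)
  λ_3 → (0, 9, 3, 2)
  λ_4 → (2, 8, 1, 3)
  λ_5 → (2, 8, 1, 3)
  λ_6 → (5, 2, 2, 3)
  λ_7 → (7, 6, 0, 2)
  λ_8 → (8, 4, 0, 4)
  λ_9 → (7, 6, 0, 2)
  λ_10 → (2, 8, 1, 3)
  λ_11 → (0, 9, 3, 2)
  λ_12 → (2, 8, 1, 3)
  λ_13 → (7, 6, 0, 2)
  λ_14 → (8, 4, 0, 4)
  λ_15 → (7, 6, 0, 2)
  λ_16 → (8, 4, 0, 4)

Partition of {1..16} into 5 W_17-dot-orbits:

[[1, 4, 5, 10, 12], [2, 7, 9, 13, 15], [3, 11], [6], [8, 14, 16]]


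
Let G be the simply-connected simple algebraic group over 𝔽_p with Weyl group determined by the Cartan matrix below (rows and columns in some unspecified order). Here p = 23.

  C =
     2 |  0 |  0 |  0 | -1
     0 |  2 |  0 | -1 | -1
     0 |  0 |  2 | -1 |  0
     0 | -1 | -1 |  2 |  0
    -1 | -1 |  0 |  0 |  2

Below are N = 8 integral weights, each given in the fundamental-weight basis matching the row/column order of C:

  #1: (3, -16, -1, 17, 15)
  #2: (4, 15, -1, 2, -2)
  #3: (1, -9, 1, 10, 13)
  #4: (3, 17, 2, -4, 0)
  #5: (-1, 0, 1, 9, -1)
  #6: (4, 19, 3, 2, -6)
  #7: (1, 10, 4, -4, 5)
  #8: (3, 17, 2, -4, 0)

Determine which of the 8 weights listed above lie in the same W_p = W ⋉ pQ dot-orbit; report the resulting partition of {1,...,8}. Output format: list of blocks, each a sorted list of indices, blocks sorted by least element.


Type A_5, rank 5, |W|=720; reorder rows/cols to standard.

Each λ_j+ρ reduced to Ā_23; 5-tuples below use C's row order:

  λ_1 → (4, 15, 0, 3, 1)
  λ_2 → (4, 15, 0, 3, 1)
  λ_3 → (2, 8, 2, 3, 6)
  λ_4 → (4, 15, 0, 3, 1)
  λ_5 → (0, 1, 2, 10, 0)
  λ_6 → (4, 15, 0, 3, 1)
  λ_7 → (2, 8, 2, 3, 6)
  λ_8 → (4, 15, 0, 3, 1)

Grouping the 8 weights by Ā_23-representative: 3 linkage classes.

[[1, 2, 4, 6, 8], [3, 7], [5]]


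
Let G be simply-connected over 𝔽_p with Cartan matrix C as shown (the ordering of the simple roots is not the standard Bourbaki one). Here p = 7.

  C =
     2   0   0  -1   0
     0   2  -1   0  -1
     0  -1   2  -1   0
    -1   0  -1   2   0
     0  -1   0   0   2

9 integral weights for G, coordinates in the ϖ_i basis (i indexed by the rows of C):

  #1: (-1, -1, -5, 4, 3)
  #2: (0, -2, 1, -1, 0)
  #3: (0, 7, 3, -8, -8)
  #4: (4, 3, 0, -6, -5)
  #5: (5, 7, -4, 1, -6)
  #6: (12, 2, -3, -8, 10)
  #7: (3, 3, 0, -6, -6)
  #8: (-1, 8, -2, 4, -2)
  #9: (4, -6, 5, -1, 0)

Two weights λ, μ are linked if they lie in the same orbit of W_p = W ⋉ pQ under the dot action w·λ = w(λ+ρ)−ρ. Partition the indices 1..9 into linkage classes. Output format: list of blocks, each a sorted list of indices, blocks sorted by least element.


Cartan matrix: type A_5 (|W|=720); un-permuting the 5 rows.

λ_j+ρ reflected into Ā_7 (⟨·,θ^∨⟩≤7); 5-tuples as given:

    1: (0, 4, 0, 1, 0)
    2: (1, 1, 1, 0, 0)
    3: (1, 1, 1, 0, 0)
    4: (0, 4, 0, 1, 0)
    5: (1, 1, 1, 0, 0)
    6: (0, 4, 0, 1, 0)
    7: (0, 4, 0, 1, 0)
    8: (1, 1, 1, 0, 0)
    9: (1, 1, 1, 0, 0)

Grouping the 9 weights by Ā_7-representative: 2 linkage classes.

[[1, 4, 6, 7], [2, 3, 5, 8, 9]]


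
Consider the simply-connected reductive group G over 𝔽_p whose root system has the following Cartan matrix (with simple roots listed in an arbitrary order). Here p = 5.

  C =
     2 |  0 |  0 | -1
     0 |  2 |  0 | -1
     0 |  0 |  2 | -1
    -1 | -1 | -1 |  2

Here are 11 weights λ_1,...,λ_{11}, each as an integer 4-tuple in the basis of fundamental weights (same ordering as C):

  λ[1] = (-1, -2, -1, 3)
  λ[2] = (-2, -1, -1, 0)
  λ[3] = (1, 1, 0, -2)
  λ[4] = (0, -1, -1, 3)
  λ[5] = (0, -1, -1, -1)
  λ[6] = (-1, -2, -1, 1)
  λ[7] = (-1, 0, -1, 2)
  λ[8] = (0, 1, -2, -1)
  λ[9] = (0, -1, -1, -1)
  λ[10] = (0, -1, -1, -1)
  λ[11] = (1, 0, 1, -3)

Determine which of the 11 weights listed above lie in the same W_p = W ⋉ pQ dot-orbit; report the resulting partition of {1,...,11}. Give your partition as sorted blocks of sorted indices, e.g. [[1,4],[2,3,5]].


Cartan matrix: type D_4 (|W|=192); un-permuting the 4 rows.

W_5-reps of the 11 weights in Ā_5 (same 4-coord order as C):

  1: (0, 1, 0, 1) · 2: (1, 0, 0, 0) · 3: (1, 1, 0, 1) · 4: (1, 0, 0, 0) · 5: (1, 0, 0, 0) · 6: (0, 1, 0, 1) · 7: (0, 1, 0, 1) · 8: (0, 1, 0, 1) · 9: (1, 0, 0, 0) · 10: (1, 0, 0, 0) · 11: (0, 1, 0, 1)

3 distinct reps among the 11 weights ⇒ 3 W_5-linkage classes:

[[1, 6, 7, 8, 11], [2, 4, 5, 9, 10], [3]]


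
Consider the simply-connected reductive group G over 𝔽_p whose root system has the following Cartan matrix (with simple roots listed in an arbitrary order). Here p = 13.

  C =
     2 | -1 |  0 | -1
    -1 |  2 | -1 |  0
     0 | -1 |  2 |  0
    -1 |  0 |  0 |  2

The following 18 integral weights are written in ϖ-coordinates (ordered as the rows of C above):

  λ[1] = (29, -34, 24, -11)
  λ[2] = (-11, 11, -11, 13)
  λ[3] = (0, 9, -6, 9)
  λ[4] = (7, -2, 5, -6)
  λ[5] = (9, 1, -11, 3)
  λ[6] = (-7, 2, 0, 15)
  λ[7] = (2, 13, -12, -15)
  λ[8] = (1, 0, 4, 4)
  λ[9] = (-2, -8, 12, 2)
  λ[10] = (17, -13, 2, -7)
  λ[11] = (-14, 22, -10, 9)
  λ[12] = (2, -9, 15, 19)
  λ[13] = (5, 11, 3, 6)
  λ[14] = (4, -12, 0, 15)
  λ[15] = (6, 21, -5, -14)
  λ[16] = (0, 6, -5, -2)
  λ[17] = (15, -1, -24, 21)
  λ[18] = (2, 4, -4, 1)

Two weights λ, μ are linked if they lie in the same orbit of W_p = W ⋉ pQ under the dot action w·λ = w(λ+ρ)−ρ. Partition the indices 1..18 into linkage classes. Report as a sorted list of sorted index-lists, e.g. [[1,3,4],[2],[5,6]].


A_4 Cartan matrix, 4 simple roots permuted; ρ=(1,1,1,1).

W_13-reps of the 18 weights in Ā_13 (same 4-coord order as C):

  1: (0, 3, 4, 1)
  2: (2, 7, 1, 1)
  3: (1, 2, 3, 2)
  4: (2, 1, 5, 5)
  5: (2, 7, 1, 1)
  6: (3, 0, 1, 7)
  7: (2, 7, 1, 1)
  8: (2, 1, 5, 5)
  9: (2, 1, 5, 5)
  10: (0, 3, 4, 1)
  11: (3, 0, 1, 7)
  12: (3, 2, 3, 2)
  13: (0, 3, 4, 1)
  14: (1, 2, 3, 2)
  15: (0, 3, 4, 1)
  16: (0, 3, 4, 1)
  17: (3, 0, 1, 7)
  18: (3, 2, 3, 2)

Grouping the 18 weights by Ā_13-representative: 6 linkage classes.

[[1, 10, 13, 15, 16], [2, 5, 7], [3, 14], [4, 8, 9], [6, 11, 17], [12, 18]]
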